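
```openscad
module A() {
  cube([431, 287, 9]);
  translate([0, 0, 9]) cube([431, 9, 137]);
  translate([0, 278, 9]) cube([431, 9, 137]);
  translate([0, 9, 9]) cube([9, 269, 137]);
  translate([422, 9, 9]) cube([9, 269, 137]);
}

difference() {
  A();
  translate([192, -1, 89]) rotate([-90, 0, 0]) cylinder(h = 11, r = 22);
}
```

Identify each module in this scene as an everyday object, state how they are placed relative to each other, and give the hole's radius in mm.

A is an open box. The open box has a circular hole through its front wall. The hole's radius is 22 mm.

The subtracted cylinder has r = 22 mm.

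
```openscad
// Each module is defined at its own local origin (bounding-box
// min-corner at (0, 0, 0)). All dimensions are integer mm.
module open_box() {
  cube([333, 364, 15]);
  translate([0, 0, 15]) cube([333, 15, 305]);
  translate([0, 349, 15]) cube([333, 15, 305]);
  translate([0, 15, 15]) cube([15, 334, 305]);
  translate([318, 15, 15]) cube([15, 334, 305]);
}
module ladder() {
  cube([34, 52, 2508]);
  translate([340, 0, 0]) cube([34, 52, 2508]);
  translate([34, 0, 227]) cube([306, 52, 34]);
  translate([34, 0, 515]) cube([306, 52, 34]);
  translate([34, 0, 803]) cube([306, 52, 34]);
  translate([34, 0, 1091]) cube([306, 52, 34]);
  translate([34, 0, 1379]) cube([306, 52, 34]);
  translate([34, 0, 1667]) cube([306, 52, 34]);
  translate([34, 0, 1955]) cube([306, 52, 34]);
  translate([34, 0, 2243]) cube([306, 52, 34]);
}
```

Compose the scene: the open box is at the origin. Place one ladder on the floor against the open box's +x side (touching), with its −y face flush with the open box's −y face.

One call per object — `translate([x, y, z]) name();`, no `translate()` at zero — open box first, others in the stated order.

open_box();
translate([333, 0, 0]) ladder();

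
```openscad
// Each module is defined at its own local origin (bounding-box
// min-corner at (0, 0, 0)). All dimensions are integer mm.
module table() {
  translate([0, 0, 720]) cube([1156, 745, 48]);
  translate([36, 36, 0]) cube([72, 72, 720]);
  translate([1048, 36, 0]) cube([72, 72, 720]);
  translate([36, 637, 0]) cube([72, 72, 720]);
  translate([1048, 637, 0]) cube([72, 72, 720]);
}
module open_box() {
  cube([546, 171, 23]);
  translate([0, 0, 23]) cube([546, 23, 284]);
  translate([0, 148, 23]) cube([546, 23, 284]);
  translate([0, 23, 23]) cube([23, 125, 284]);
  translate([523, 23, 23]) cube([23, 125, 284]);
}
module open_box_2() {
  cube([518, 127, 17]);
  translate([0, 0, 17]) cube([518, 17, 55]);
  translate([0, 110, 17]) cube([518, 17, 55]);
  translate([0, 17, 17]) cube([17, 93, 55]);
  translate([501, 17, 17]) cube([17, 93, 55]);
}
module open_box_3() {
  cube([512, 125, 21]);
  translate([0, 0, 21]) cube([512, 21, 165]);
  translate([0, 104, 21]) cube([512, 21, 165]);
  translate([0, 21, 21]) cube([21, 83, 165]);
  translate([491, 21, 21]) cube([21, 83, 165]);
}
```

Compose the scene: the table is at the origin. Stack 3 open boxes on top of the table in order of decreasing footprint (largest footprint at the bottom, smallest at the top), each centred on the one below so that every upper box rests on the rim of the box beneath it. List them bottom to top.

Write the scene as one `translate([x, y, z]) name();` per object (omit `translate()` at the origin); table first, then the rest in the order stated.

table();
translate([305, 287, 768]) open_box();
translate([319, 309, 1075]) open_box_2();
translate([322, 310, 1147]) open_box_3();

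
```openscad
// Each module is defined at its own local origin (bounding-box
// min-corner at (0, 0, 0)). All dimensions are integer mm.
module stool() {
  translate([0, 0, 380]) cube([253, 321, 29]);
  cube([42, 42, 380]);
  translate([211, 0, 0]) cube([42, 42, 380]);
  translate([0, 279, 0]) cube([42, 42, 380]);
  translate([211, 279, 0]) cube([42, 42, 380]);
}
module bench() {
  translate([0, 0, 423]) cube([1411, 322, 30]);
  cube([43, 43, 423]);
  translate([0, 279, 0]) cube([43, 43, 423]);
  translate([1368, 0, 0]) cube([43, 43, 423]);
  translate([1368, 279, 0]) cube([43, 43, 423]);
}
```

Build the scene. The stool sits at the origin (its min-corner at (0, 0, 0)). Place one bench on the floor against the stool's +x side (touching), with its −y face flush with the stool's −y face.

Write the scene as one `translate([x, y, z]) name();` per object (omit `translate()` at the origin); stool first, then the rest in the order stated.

stool();
translate([253, 0, 0]) bench();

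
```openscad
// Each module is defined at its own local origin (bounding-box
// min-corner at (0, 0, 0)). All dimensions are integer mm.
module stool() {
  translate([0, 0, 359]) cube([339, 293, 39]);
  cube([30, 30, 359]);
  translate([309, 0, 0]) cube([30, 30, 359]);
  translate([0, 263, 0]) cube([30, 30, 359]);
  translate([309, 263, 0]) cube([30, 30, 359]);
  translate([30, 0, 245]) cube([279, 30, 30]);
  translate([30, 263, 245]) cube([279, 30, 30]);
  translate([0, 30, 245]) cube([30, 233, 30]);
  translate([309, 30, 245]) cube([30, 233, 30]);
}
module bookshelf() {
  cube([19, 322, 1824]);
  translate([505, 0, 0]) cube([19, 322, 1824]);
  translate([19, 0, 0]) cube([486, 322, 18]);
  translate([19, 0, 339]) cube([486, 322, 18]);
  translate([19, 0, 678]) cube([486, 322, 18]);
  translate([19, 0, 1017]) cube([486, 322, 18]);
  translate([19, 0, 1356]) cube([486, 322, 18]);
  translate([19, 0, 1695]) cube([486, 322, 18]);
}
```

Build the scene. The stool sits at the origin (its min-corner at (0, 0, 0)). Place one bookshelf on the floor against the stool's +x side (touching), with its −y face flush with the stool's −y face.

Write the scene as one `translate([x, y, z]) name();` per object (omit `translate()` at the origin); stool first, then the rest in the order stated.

stool();
translate([339, 0, 0]) bookshelf();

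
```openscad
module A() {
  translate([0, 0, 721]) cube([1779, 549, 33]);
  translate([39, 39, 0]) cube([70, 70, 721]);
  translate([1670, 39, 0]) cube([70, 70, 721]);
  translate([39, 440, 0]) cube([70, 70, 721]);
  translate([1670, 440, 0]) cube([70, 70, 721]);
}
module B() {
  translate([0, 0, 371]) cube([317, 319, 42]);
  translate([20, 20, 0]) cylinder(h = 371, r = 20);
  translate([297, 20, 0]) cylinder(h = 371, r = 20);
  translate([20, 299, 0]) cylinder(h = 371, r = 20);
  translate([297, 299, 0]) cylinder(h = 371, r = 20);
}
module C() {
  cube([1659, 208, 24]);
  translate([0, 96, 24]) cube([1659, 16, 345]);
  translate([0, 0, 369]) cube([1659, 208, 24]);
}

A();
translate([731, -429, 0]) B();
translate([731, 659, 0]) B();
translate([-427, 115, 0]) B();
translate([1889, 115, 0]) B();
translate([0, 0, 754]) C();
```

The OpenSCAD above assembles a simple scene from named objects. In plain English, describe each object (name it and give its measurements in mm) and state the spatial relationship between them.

A is a rectangular dining table. The top is 1779×549×33 mm with its upper surface at z = 754 mm. It stands on four 70×70 mm square legs, each inset 39 mm from the nearest pair of top edges, running from the floor to the underside of the top.

B is a four-legged stool. The seat is 317×319 mm, 42 mm thick, top at z = 413 mm. It stands on four round legs, each 40 mm in diameter, from z = 0 to the seat underside, each leg's axis is inset half a diameter from the nearest pair of seat edges (so the leg's bounding box is flush with the corner).

C is an I-beam lying along x, 1659 mm long. Overall section height 393 mm. Two flanges 208 mm wide (y) and 24 mm thick, one on the floor and one at the top; a web 16 mm thick runs between them, centred on the flange width.

Four stools sit around the table at the −y, +y, −x, +x sides. The I-beam is on top of the table.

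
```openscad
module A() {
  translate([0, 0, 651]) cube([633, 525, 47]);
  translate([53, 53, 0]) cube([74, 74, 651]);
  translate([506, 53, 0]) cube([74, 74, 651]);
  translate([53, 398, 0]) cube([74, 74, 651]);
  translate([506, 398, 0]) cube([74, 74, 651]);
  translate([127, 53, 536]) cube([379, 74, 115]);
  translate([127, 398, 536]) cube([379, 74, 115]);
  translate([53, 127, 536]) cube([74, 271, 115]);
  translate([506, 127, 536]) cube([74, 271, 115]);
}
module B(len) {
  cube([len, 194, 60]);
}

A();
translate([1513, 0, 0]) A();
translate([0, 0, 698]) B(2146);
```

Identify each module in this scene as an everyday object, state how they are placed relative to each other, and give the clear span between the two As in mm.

A is a table. B is a beam. A beam spans the tops of two tables. The clear span between the two tables is 880 mm.

Second table starts at x = 1513; first ends at x = 633; clear span = 1513 − 633 = 880 mm.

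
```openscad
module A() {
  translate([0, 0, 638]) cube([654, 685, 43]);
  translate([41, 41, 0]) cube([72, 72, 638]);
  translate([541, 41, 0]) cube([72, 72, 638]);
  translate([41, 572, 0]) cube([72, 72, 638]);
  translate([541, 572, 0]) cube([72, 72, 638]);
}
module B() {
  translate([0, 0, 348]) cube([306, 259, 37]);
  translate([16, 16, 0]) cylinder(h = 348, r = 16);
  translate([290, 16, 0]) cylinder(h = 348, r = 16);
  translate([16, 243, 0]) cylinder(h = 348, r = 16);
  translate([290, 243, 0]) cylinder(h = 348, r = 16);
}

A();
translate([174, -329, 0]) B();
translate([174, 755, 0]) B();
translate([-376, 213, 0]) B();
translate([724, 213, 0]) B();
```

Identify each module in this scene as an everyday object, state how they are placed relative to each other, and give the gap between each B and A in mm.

Each stool's nearest face is 70 mm from the table's bounding box.

A is a table. B is a stool. Four stools sit around the table at the −y, +y, −x, +x sides. The gap between each stool and the table is 70 mm.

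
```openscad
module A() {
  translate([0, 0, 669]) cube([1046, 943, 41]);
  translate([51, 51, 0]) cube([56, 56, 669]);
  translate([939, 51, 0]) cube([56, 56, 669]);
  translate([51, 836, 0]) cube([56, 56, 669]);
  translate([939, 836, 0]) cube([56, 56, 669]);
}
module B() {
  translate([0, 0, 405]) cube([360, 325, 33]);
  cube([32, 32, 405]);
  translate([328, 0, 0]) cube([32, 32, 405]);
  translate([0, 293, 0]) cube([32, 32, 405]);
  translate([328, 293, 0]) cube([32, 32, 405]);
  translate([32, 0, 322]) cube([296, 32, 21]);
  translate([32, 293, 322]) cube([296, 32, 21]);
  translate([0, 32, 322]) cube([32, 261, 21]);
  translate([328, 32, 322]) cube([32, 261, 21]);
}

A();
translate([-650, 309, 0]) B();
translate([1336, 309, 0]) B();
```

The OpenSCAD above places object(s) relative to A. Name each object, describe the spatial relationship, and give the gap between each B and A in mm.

A is a table. B is a stool. Two stools sit around the table at the −x, +x sides. The gap between each stool and the table is 290 mm.

Each stool's nearest face is 290 mm from the table's bounding box.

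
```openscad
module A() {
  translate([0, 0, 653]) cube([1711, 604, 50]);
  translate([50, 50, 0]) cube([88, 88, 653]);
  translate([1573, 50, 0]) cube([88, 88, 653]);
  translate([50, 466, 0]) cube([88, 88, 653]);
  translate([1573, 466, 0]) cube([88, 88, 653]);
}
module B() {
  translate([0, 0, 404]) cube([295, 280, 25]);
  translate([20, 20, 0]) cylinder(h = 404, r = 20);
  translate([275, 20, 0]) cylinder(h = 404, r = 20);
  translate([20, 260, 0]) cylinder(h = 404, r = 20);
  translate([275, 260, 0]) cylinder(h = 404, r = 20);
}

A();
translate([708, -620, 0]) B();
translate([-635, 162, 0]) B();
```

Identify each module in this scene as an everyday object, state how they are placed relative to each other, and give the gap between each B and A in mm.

Each stool's nearest face is 340 mm from the table's bounding box.

A is a table. B is a stool. Two stools sit around the table at the −y, −x sides. The gap between each stool and the table is 340 mm.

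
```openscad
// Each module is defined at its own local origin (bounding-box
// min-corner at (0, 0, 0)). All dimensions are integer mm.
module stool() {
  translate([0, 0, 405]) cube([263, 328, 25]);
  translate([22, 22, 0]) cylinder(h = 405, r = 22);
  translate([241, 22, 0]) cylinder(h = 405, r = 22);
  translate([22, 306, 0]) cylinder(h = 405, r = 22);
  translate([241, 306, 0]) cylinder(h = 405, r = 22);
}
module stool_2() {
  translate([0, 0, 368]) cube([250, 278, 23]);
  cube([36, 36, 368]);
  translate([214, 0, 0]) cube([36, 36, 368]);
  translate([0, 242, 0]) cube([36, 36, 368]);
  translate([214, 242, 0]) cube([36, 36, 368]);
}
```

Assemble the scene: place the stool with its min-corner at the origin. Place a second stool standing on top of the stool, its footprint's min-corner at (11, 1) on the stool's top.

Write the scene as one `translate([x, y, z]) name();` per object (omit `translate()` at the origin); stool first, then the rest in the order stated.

stool();
translate([11, 1, 430]) stool_2();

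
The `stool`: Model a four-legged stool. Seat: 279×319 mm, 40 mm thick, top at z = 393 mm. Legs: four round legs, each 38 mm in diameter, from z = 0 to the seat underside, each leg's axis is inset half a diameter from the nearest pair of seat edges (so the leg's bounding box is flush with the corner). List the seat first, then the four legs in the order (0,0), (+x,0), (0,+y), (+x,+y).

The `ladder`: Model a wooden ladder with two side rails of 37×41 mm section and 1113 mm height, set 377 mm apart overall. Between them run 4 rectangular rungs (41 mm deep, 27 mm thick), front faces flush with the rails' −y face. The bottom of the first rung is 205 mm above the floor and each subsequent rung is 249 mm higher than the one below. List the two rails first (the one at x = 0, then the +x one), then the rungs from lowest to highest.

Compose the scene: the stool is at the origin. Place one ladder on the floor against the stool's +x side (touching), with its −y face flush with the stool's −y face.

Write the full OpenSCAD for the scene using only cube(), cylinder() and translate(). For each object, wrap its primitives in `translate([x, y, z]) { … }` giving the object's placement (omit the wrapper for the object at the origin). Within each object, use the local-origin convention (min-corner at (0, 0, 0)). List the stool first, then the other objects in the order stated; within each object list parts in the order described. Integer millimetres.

translate([0, 0, 353]) cube([279, 319, 40]);
translate([19, 19, 0]) cylinder(h = 353, r = 19);
translate([260, 19, 0]) cylinder(h = 353, r = 19);
translate([19, 300, 0]) cylinder(h = 353, r = 19);
translate([260, 300, 0]) cylinder(h = 353, r = 19);
translate([279, 0, 0]) {
  cube([37, 41, 1113]);
  translate([340, 0, 0]) cube([37, 41, 1113]);
  translate([37, 0, 205]) cube([303, 41, 27]);
  translate([37, 0, 454]) cube([303, 41, 27]);
  translate([37, 0, 703]) cube([303, 41, 27]);
  translate([37, 0, 952]) cube([303, 41, 27]);
}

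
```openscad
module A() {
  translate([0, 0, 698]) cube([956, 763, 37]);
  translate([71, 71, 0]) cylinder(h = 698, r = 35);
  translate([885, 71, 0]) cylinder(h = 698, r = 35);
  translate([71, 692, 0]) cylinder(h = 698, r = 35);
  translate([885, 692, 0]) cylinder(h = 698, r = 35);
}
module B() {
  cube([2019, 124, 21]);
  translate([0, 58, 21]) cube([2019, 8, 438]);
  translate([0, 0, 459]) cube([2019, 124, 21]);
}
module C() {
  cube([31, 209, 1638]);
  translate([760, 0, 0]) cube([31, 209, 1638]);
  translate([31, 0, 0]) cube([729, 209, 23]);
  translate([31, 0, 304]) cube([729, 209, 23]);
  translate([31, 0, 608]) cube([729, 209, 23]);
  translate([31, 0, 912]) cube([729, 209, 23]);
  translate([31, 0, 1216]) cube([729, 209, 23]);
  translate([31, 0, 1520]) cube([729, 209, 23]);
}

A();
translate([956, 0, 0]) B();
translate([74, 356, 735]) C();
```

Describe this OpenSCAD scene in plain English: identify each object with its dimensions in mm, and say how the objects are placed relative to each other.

A is a rectangular dining table. The top is 956×763×37 mm with its upper surface at z = 735 mm. It stands on four round legs of 70 mm diameter, each leg's bounding box inset 36 mm from the nearest pair of top edges, running from the floor to the underside of the top.

B is an I-beam lying along x, 2019 mm long. Overall section height 480 mm. Two flanges 124 mm wide (y) and 21 mm thick, one on the floor and one at the top; a web 8 mm thick runs between them, centred on the flange width.

C is an open bookshelf. Two side panels, each 31 mm thick, 209 mm deep and 1638 mm tall, stand 791 mm apart (outside-to-outside). Between them sit 6 shelves, each 23 mm thick and 209 mm deep, spanning the full gap between the sides. The bottom shelf rests on the floor (its underside at z = 0) and the clear gap between one shelf's top and the next shelf's underside is 281 mm.

The I-beam is against the table's +x side, with their −y faces flush. The bookshelf is on top of the table.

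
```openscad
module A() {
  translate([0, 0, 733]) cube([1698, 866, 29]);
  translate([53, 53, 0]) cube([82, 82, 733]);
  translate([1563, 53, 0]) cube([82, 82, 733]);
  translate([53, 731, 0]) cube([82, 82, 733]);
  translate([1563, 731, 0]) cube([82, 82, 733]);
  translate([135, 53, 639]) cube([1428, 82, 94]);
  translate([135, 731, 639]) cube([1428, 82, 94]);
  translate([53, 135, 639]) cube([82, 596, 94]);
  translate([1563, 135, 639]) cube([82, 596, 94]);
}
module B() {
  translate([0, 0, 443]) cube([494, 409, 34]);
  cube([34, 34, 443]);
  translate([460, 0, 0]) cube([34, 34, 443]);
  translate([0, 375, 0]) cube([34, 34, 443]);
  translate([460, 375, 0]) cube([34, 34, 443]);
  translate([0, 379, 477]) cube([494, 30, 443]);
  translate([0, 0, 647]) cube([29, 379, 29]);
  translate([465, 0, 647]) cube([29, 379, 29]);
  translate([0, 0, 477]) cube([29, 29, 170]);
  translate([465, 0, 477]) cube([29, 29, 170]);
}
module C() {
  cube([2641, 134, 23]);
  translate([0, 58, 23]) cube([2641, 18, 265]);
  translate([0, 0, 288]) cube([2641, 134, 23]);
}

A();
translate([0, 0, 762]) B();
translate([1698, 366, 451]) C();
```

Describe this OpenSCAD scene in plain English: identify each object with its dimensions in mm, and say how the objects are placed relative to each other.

A is a table: top 1698 mm (x) × 866 mm (y), 29 mm thick, upper face at z = 762 mm, on four 82×82 mm square legs, each inset 53 mm from the nearest pair of top edges, running from z = 0 to the bottom of the top. Four apron rails, 82 mm thick and 94 mm tall, run between adjacent legs with their top edges flush with the underside of the top and their outer faces flush with the legs' outer faces.

B is a chair. The seat is a 494×409×34 mm slab with its top at z = 477 mm, on four 34×34 mm corner legs (flush with the seat edges, standing on z = 0). A flat backrest 30 mm thick, 443 mm tall, spans the full seat width and rises from the seat top along its +y edge, rear face flush with the rear of the seat. Two armrests of 29×29 mm section run along each side from the seat's front edge to the front of the backrest, top faces 199 mm above the seat top and outer faces flush with the seat's x-edges; a 29×29 mm post under the front of each armrest stands on the seat at the front corner.

C is an I-beam lying along x, 2641 mm long. Overall section height 311 mm. Two flanges 134 mm wide (y) and 23 mm thick, one on the floor and one at the top; a web 18 mm thick runs between them, centred on the flange width.

The chair is on top of the table. The I-beam is beside the table with their tops flush at z = 762.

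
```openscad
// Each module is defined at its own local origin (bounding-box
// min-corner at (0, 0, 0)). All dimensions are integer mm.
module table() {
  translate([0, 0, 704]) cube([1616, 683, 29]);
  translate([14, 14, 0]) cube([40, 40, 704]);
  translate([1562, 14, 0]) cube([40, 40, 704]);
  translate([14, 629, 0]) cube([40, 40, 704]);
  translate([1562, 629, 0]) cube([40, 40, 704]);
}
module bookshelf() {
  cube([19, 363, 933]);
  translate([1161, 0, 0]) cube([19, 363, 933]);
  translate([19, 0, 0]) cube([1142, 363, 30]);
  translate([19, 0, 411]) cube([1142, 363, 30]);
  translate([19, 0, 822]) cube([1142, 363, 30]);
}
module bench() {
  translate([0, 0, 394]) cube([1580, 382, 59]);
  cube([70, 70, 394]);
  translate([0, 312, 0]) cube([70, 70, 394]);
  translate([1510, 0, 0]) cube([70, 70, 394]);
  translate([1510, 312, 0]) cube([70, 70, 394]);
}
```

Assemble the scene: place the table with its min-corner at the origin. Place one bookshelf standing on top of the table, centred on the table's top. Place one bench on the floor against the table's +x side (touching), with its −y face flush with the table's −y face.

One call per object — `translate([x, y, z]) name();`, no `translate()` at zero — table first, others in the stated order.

table();
translate([218, 160, 733]) bookshelf();
translate([1616, 0, 0]) bench();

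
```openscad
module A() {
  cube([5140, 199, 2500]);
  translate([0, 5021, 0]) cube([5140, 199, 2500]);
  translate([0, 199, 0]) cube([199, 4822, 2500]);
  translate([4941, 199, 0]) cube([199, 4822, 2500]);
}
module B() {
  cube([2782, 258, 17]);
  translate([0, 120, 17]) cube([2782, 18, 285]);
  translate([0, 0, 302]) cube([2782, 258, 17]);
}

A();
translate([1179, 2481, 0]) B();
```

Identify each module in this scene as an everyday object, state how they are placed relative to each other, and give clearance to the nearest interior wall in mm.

Clearances: x = 980, y = 2282; minimum 980 mm.

A is a house frame. B is an I-beam. The I-beam sits inside the house frame, centred. The clearance to the nearest interior wall is 980 mm.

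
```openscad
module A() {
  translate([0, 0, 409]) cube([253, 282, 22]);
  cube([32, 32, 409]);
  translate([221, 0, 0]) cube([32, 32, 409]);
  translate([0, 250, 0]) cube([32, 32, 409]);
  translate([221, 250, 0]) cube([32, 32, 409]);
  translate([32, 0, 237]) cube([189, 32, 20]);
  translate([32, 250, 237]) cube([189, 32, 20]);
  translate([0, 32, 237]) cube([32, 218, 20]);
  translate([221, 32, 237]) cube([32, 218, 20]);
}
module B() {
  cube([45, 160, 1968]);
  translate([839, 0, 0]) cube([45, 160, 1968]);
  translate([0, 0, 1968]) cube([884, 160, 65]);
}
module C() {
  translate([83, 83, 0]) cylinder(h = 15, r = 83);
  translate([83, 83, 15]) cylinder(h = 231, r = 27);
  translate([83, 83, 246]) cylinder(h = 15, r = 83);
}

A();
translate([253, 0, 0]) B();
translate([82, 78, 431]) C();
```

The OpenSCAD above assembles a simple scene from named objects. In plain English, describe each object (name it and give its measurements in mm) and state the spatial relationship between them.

A is a simple wooden stool: a rectangular seat 253 mm (x) by 282 mm (y), 22 mm thick, top face at z = 431 mm, on four square legs, each 32×32 mm in cross-section. The legs rest on z = 0, each flush with a corner of the seat. Four stretchers, 32 mm wide and 20 mm tall, connect adjacent legs with their undersides at z = 237 mm, each running between the inner faces of the legs it joins and aligned with the legs' outer faces on the other axis.

B is a door frame. The clear opening is 794 mm wide and 1968 mm high. Two 45 mm wide jambs, 160 mm deep, stand either side of the opening from the floor to the top of the opening. A 65 mm thick head sits across the top of both jambs, spanning the full outside width of the frame.

C is a spool: two coaxial disc flanges of radius 83 mm and thickness 15 mm, joined by a core cylinder of radius 27 mm and height 231 mm. The lower flange rests on z = 0 and the three cylinders share a vertical axis.

The door frame is against the stool's +x side, with their −y faces flush. The spool is on top of the stool.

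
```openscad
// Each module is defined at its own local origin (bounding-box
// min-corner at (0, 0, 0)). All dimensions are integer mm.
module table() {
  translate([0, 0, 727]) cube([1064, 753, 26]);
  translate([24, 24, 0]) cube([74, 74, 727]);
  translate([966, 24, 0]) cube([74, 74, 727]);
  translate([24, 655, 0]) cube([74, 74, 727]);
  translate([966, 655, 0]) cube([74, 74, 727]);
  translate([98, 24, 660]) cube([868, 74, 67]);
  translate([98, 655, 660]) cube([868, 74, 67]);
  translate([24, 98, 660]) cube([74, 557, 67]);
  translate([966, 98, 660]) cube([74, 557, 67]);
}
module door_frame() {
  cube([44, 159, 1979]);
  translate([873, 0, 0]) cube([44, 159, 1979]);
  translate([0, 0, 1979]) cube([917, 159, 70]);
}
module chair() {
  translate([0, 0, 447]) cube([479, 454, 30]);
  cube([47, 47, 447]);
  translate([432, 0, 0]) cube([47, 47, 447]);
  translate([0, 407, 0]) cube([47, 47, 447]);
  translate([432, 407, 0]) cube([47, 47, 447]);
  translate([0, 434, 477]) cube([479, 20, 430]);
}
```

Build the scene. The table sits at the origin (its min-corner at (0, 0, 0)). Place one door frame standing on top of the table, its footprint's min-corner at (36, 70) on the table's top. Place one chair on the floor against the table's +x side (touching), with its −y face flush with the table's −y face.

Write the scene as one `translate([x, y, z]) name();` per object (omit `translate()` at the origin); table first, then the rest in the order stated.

table();
translate([36, 70, 753]) door_frame();
translate([1064, 0, 0]) chair();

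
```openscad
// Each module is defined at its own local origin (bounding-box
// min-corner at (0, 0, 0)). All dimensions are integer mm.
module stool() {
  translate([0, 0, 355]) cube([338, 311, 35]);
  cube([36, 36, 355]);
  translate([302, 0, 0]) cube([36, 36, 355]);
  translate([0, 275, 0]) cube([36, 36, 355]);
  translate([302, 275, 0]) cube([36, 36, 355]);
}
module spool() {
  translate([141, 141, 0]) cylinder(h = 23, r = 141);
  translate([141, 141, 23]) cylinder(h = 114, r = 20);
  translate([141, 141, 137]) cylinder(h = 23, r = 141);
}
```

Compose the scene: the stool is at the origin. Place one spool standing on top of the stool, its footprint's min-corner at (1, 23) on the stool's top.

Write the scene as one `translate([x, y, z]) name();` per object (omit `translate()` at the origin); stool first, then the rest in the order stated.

stool();
translate([1, 23, 390]) spool();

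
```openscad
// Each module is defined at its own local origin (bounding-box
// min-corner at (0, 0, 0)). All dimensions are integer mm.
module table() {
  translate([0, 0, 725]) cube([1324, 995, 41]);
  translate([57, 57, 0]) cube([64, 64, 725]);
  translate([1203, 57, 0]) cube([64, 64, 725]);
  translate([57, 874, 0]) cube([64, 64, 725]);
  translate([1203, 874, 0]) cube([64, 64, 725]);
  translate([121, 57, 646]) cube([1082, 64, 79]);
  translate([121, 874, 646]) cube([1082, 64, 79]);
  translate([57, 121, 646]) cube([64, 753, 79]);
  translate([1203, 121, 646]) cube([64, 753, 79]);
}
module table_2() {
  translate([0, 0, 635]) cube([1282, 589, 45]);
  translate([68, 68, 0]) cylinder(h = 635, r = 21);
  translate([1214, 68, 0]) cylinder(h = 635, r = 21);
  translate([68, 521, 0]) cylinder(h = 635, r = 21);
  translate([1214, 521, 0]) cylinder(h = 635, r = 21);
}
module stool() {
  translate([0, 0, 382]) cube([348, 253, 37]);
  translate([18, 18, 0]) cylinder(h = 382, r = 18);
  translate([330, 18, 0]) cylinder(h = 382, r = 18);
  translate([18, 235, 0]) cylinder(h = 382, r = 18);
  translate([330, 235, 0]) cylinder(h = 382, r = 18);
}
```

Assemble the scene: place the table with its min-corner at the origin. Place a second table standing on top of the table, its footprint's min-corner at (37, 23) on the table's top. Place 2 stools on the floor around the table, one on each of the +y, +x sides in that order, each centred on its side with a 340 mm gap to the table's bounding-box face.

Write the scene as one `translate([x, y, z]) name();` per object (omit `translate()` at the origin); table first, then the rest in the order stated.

table();
translate([37, 23, 766]) table_2();
translate([488, 1335, 0]) stool();
translate([1664, 371, 0]) stool();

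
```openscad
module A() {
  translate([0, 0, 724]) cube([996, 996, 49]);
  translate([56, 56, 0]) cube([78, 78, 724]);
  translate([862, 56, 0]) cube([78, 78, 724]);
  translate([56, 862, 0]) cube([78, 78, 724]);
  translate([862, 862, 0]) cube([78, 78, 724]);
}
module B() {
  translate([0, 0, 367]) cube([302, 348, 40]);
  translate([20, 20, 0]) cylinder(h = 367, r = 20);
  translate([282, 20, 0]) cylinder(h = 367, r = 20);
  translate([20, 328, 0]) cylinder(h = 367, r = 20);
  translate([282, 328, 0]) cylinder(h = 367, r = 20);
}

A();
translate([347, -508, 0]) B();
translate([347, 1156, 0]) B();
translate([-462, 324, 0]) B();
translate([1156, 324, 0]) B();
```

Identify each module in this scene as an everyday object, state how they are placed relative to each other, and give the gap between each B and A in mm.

Each stool's nearest face is 160 mm from the table's bounding box.

A is a table. B is a stool. Four stools sit around the table at the −y, +y, −x, +x sides. The gap between each stool and the table is 160 mm.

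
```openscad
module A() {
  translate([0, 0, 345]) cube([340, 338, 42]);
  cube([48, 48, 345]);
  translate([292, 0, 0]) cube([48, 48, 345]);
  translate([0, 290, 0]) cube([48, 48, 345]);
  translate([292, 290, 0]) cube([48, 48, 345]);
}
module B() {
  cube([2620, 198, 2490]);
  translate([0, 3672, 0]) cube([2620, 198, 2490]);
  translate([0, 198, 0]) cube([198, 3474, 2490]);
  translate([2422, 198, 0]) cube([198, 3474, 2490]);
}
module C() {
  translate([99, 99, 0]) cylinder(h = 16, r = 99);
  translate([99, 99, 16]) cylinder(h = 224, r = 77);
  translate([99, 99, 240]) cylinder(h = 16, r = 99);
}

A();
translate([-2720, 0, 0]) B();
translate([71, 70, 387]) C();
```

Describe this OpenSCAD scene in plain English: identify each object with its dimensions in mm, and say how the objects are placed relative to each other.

A is a four-legged stool. The seat is a 340×338×42 mm slab whose top surface is at z = 387 mm; four square legs, each 48×48 mm in cross-section, run from the floor (z = 0) to the underside of the seat, each flush with a corner of the seat.

B is a box-shaped house frame (walls only): outside footprint 2620×3870 mm, wall height 2490 mm, wall thickness 198 mm. The two y-facing walls run the full x-width; the two x-facing walls fit between the inner faces of the y-facing walls.

C is a spool: two coaxial disc flanges of radius 99 mm and thickness 16 mm, joined by a core cylinder of radius 77 mm and height 224 mm. The lower flange rests on z = 0 and the three cylinders share a vertical axis.

The house frame is on the floor beside the stool on its −x side. The spool is on top of the stool, centred.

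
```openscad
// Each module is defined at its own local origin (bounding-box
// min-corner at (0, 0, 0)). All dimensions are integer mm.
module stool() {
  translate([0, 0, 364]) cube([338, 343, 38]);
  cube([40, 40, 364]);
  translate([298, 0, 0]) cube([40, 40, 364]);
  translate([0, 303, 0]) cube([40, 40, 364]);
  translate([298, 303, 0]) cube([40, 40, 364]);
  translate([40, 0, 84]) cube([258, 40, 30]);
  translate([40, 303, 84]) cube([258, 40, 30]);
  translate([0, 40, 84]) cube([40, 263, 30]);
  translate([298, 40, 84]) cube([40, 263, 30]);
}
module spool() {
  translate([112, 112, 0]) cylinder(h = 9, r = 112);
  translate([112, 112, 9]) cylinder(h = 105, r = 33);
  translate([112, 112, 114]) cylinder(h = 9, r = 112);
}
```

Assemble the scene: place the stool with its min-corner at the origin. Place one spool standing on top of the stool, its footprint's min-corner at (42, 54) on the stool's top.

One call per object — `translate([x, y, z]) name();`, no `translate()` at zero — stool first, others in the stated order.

stool();
translate([42, 54, 402]) spool();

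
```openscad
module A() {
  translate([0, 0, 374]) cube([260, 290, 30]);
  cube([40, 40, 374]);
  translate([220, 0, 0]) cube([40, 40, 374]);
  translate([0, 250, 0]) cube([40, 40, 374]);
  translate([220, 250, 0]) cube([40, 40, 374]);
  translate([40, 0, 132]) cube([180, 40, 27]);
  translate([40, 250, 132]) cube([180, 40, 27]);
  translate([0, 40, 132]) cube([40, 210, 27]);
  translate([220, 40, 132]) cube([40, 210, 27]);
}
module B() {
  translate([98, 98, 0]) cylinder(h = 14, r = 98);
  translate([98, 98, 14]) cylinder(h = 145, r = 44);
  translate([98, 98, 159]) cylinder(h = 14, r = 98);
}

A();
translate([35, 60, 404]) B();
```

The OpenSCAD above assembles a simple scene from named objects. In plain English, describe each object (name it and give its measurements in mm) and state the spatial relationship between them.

A is a simple wooden stool: a rectangular seat 260 mm (x) by 290 mm (y), 30 mm thick, top face at z = 404 mm, on four square legs, each 40×40 mm in cross-section. The legs rest on z = 0, each flush with a corner of the seat. Four stretchers, 40 mm wide and 27 mm tall, connect adjacent legs with their undersides at z = 132 mm, each running between the inner faces of the legs it joins and aligned with the legs' outer faces on the other axis.

B is a spool: two coaxial disc flanges of radius 98 mm and thickness 14 mm, joined by a core cylinder of radius 44 mm and height 145 mm. The lower flange rests on z = 0 and the three cylinders share a vertical axis.

The spool is on top of the stool.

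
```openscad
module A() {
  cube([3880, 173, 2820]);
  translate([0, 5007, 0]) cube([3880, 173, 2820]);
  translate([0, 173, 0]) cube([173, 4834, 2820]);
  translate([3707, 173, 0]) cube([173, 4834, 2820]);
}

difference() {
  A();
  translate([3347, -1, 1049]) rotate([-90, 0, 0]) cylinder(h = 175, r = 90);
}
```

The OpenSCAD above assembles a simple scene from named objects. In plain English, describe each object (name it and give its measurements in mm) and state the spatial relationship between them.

A is the wall frame of a small rectangular building: four walls, each 2820 mm tall and 173 mm thick, enclosing a footprint 3880 mm (x) by 5180 mm (y) outside-to-outside, with no floor or roof. The front and back walls (the −y and +y sides) span the full width; the two side walls fit between them.

The house frame has a circular hole of radius 90 mm through its front wall, centred at (x = 3347, z = 1049).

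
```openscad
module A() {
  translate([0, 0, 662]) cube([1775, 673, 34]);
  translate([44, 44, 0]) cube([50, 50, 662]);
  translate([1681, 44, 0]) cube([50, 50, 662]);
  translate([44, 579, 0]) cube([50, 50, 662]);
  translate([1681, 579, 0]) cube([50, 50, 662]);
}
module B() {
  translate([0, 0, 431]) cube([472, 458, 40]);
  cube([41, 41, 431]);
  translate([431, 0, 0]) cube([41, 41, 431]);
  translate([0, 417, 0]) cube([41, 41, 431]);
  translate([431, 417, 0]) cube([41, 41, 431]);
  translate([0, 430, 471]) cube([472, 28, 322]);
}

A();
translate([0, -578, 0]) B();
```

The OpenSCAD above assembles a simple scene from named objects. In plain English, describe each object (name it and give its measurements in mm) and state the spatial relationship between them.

A is a table with a 1775×673 mm rectangular top, 34 mm thick, top surface at z = 696 mm, supported by four 50×50 mm square legs, each inset 44 mm from the nearest pair of top edges, running from the floor.

B is a chair. The seat is a 472×458×40 mm slab with its top at z = 471 mm, on four 41×41 mm corner legs (flush with the seat edges, standing on z = 0). A flat backrest 28 mm thick, 322 mm tall, spans the full seat width and rises from the seat top along its +y edge, rear face flush with the rear of the seat.

The chair is on the floor beside the table on its −y side.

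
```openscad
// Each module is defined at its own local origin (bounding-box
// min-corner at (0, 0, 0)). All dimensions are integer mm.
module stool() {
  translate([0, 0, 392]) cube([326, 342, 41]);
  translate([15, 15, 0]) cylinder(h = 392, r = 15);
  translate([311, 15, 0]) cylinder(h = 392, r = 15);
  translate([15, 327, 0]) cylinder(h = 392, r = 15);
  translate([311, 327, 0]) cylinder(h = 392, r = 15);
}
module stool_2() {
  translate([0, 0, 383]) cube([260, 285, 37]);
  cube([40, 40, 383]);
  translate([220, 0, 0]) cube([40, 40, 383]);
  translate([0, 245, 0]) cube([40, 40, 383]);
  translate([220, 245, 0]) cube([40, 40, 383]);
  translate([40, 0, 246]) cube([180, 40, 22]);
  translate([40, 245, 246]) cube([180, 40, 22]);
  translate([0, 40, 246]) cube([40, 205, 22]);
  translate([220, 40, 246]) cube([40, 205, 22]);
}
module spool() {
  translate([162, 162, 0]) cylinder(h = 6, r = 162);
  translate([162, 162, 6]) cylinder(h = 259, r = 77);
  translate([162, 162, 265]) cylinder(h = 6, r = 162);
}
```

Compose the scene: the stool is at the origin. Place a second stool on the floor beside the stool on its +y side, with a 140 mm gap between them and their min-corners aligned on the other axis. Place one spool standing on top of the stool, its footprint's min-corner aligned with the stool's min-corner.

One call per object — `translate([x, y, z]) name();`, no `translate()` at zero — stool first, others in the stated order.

stool();
translate([0, 482, 0]) stool_2();
translate([0, 0, 433]) spool();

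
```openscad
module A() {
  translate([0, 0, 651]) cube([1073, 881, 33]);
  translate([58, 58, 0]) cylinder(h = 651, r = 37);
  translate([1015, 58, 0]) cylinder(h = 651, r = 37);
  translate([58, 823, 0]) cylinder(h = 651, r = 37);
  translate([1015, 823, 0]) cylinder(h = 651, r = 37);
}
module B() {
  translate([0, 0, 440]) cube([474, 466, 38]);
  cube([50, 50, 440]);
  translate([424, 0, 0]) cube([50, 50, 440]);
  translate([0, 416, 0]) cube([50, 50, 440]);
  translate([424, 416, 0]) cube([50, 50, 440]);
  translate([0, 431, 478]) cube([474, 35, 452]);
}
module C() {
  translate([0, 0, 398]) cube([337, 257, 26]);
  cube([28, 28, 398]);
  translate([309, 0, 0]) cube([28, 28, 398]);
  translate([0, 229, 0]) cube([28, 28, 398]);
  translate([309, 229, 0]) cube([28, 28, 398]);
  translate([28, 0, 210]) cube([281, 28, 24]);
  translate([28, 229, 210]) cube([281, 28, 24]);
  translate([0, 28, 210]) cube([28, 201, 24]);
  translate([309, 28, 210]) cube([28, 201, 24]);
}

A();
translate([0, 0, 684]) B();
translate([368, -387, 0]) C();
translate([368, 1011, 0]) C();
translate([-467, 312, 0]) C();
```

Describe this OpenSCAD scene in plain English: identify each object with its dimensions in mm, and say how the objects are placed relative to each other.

A is a rectangular dining table. The top is 1073×881×33 mm with its upper surface at z = 684 mm. It stands on four round legs of 74 mm diameter, each leg's bounding box inset 21 mm from the nearest pair of top edges, running from the floor to the underside of the top.

B is a chair: 474×466 mm seat, 38 mm thick, top at z = 478 mm, on four 50 mm square corner legs flush with the seat edges. A 35 mm thick backrest slab spans the full seat width, extending 452 mm above the seat top, its back face flush with the seat's +y edge.

C is a four-legged stool. The seat is 337×257 mm, 26 mm thick, top at z = 424 mm. It stands on four square legs, each 28×28 mm in cross-section, from z = 0 to the seat underside, each flush with a corner of the seat. Four stretchers, 28 mm wide and 24 mm tall, connect adjacent legs with their undersides at z = 210 mm, each running between the inner faces of the legs it joins and aligned with the legs' outer faces on the other axis.

The chair is on top of the table. Three stools sit around the table at the −y, +y, −x sides.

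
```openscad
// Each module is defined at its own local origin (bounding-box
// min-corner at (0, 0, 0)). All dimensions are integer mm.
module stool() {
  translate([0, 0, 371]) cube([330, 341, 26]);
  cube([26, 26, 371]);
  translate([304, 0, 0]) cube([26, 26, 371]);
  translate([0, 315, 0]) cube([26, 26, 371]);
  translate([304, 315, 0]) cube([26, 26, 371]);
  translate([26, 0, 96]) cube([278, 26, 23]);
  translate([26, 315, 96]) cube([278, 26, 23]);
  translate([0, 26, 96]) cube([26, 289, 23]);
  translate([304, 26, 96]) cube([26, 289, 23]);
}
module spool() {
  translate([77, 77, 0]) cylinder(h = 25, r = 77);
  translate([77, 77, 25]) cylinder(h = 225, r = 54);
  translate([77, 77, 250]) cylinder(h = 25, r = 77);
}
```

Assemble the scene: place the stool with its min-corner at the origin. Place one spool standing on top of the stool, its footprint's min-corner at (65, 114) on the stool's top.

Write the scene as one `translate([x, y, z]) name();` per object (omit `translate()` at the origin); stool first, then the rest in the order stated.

stool();
translate([65, 114, 397]) spool();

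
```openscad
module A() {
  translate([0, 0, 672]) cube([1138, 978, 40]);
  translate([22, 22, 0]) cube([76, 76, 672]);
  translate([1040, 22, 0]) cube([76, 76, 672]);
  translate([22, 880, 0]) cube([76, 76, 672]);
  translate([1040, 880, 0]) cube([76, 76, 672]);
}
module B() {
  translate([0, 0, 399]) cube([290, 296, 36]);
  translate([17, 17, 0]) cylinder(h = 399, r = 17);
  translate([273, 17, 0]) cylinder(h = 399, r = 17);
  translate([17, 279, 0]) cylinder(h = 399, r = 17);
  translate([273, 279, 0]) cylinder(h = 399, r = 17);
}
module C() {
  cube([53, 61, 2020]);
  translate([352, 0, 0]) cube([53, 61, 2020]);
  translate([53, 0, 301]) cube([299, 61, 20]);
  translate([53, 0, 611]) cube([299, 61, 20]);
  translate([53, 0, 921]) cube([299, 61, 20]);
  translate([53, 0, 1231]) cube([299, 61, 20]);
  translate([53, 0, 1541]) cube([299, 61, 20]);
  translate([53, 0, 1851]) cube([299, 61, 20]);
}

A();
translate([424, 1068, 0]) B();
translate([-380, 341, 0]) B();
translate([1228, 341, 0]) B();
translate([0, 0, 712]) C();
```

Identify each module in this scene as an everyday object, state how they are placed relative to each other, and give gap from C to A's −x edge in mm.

The ladder's min-x is at 0; the table's min-x is 0; gap = 0 mm.

A is a table. B is a stool. C is a ladder. Three stools sit around the table at the +y, −x, +x sides. The ladder is on top of the table. The gap from the ladder to the table's −x edge is 0 mm.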